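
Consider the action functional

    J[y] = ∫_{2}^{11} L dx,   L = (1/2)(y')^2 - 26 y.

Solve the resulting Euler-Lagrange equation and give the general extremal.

The Lagrangian is L = (1/2)(y')^2 - 26 y.
∂L/∂y = -26.
∂L/∂y' = y'.
The Euler-Lagrange equation d/dx(∂L/∂y') − ∂L/∂y = 0 becomes:
    y'' + 26 = 0
General solution: y(x) = -13 x^2 + A x + B, where A and B are arbitrary constants fixed by the endpoint conditions.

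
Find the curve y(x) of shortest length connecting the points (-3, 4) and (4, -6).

Arc-length functional: J[y] = ∫ sqrt(1 + (y')^2) dx.
Lagrangian L = sqrt(1 + (y')^2) has no explicit y dependence, so ∂L/∂y = 0 and the Euler-Lagrange equation gives
    d/dx( y' / sqrt(1 + (y')^2) ) = 0  ⇒  y' / sqrt(1 + (y')^2) = const.
Hence y' is constant, so y(x) is affine.
Fitting the endpoints (-3, 4) and (4, -6):
    slope m = ((-6) − 4) / (4 − (-3)) = -10/7,
    intercept c = 4 − m·(-3) = -2/7.
Extremal: y(x) = (-10/7) x - 2/7.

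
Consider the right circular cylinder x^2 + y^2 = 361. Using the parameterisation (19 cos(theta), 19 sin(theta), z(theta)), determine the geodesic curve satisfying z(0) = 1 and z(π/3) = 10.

Parameterise the cylinder of radius R = 19 as
    r(θ) = (19 cos θ, 19 sin θ, z(θ)).
The arc-length element is
    ds = sqrt(361 + (dz/dθ)^2) dθ,
so the Lagrangian is L = sqrt(361 + z'^2).
L depends on z' only, not on z or θ, so ∂L/∂z = 0 and
    ∂L/∂z' = z' / sqrt(361 + z'^2).
The Euler-Lagrange equation gives
    d/dθ( z' / sqrt(361 + z'^2) ) = 0,
so z' is constant. Integrating once:
    z(θ) = a θ + b,
a helix on the cylinder (a straight line when the cylinder is unrolled). The constants a, b are determined by the endpoint conditions.
With endpoint conditions z(0) = 1 and z(π/3) = 10: from z(0) = b we get b = 1, and a·π/3 + 1 = 10 gives a = 27/π, so
    z(θ) = (27/π) θ + 1.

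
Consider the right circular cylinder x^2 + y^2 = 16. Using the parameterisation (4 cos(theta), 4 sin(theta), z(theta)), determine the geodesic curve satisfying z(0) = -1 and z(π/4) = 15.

Parameterise the cylinder of radius R = 4 as
    r(θ) = (4 cos θ, 4 sin θ, z(θ)).
The arc-length element is
    ds = sqrt(16 + (dz/dθ)^2) dθ,
so the Lagrangian is L = sqrt(16 + z'^2).
L depends on z' only, not on z or θ, so ∂L/∂z = 0 and
    ∂L/∂z' = z' / sqrt(16 + z'^2).
The Euler-Lagrange equation gives
    d/dθ( z' / sqrt(16 + z'^2) ) = 0,
so z' is constant. Integrating once:
    z(θ) = a θ + b,
a helix on the cylinder (a straight line when the cylinder is unrolled). The constants a, b are determined by the endpoint conditions.
With endpoint conditions z(0) = -1 and z(π/4) = 15: from z(0) = b we get b = -1, and a·π/4 + -1 = 15 gives a = 64/π, so
    z(θ) = (64/π) θ − 1.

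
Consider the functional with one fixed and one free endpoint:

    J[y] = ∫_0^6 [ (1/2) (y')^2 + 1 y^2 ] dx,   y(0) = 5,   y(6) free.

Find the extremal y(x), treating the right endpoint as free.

The Lagrangian L = (1/2) (y')^2 + 1 y^2 gives
    ∂L/∂y = 2 y,   ∂L/∂y' = y'.
Euler-Lagrange: y'' − 2 y = 0.
With k = sqrt(2), the general solution is
    y(x) = A cosh(sqrt(2) x) + B sinh(sqrt(2) x).
Fixed left endpoint y(0) = 5 ⇒ A = 5.
The right endpoint x = 6 is free, so the natural (transversality) condition is ∂L/∂y' |_{x=6} = 0, i.e. y'(6) = 0.
Compute y'(x) = A k sinh(k x) + B k cosh(k x), so
    y'(6) = A k sinh(k·6) + B k cosh(k·6) = 0
    ⇒ B = −A tanh(k·6) = − 5 tanh(sqrt(2)·6).
Therefore the extremal is
    y(x) = 5 cosh(sqrt(2) x) − 5 tanh(sqrt(2)·6) sinh(sqrt(2) x).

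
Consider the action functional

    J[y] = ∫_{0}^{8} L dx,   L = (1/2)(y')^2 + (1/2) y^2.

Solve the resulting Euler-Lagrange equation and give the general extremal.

The Lagrangian is L = (1/2)(y')^2 + (1/2) y^2.
∂L/∂y = y.
∂L/∂y' = y'.
The Euler-Lagrange equation d/dx(∂L/∂y') − ∂L/∂y = 0 becomes:
    y'' - y = 0
General solution: y(x) = A e^x + B e^(-x), where A and B are arbitrary constants fixed by the endpoint conditions.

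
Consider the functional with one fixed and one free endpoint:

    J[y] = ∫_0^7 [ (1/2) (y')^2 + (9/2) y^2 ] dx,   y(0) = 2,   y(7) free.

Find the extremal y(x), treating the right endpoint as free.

The Lagrangian L = (1/2) (y')^2 + (9/2) y^2 gives
    ∂L/∂y = 9 y,   ∂L/∂y' = y'.
Euler-Lagrange: y'' − 9 y = 0.
With k = 3, the general solution is
    y(x) = A cosh(3 x) + B sinh(3 x).
Fixed left endpoint y(0) = 2 ⇒ A = 2.
The right endpoint x = 7 is free, so the natural (transversality) condition is ∂L/∂y' |_{x=7} = 0, i.e. y'(7) = 0.
Compute y'(x) = A k sinh(k x) + B k cosh(k x), so
    y'(7) = A k sinh(k·7) + B k cosh(k·7) = 0
    ⇒ B = −A tanh(k·7) = − 2 tanh(3·7).
Therefore the extremal is
    y(x) = 2 cosh(3 x) − 2 tanh(3·7) sinh(3 x).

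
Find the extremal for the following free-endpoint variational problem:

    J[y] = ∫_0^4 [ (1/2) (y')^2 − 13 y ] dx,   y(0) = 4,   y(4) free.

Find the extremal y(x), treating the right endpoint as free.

The Lagrangian L = (1/2) (y')^2 − 13 y gives
    ∂L/∂y = −13,   ∂L/∂y' = y'.
Euler-Lagrange: d/dx(y') − (−13) = 0, i.e. y'' + 13 = 0, so
    y(x) = −(13/2) x^2 + C1 x + C2.
Fixed left endpoint y(0) = 4 ⇒ C2 = 4.
The right endpoint x = 4 is free, so the natural (transversality) condition is ∂L/∂y' |_{x=4} = 0, i.e. y'(4) = 0.
Compute y'(x) = −13 x + C1, so y'(4) = −52 + C1 = 0 ⇒ C1 = 52.
Therefore the extremal is
    y(x) = −(13/2) x^2 + 52 x + 4.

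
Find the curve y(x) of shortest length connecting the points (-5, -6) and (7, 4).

Arc-length functional: J[y] = ∫ sqrt(1 + (y')^2) dx.
Lagrangian L = sqrt(1 + (y')^2) has no explicit y dependence, so ∂L/∂y = 0 and the Euler-Lagrange equation gives
    d/dx( y' / sqrt(1 + (y')^2) ) = 0  ⇒  y' / sqrt(1 + (y')^2) = const.
Hence y' is constant, so y(x) is affine.
Fitting the endpoints (-5, -6) and (7, 4):
    slope m = (4 − (-6)) / (7 − (-5)) = 5/6,
    intercept c = (-6) − m·(-5) = -11/6.
Extremal: y(x) = (5/6) x - 11/6.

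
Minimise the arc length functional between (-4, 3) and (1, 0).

Arc-length functional: J[y] = ∫ sqrt(1 + (y')^2) dx.
Lagrangian L = sqrt(1 + (y')^2) has no explicit y dependence, so ∂L/∂y = 0 and the Euler-Lagrange equation gives
    d/dx( y' / sqrt(1 + (y')^2) ) = 0  ⇒  y' / sqrt(1 + (y')^2) = const.
Hence y' is constant, so y(x) is affine.
Fitting the endpoints (-4, 3) and (1, 0):
    slope m = (0 − 3) / (1 − (-4)) = -3/5,
    intercept c = 3 − m·(-4) = 3/5.
Extremal: y(x) = (-3/5) x + 3/5.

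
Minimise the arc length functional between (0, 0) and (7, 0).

Arc-length functional: J[y] = ∫ sqrt(1 + (y')^2) dx.
Lagrangian L = sqrt(1 + (y')^2) has no explicit y dependence, so ∂L/∂y = 0 and the Euler-Lagrange equation gives
    d/dx( y' / sqrt(1 + (y')^2) ) = 0  ⇒  y' / sqrt(1 + (y')^2) = const.
Hence y' is constant, so y(x) is affine.
Fitting the endpoints (0, 0) and (7, 0):
    slope m = (0 − 0) / (7 − 0) = 0,
    intercept c = 0 − m·0 = 0.
Extremal: y(x) = 0.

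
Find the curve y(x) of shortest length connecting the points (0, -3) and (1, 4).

Arc-length functional: J[y] = ∫ sqrt(1 + (y')^2) dx.
Lagrangian L = sqrt(1 + (y')^2) has no explicit y dependence, so ∂L/∂y = 0 and the Euler-Lagrange equation gives
    d/dx( y' / sqrt(1 + (y')^2) ) = 0  ⇒  y' / sqrt(1 + (y')^2) = const.
Hence y' is constant, so y(x) is affine.
Fitting the endpoints (0, -3) and (1, 4):
    slope m = (4 − (-3)) / (1 − 0) = 7,
    intercept c = (-3) − m·0 = -3.
Extremal: y(x) = 7 x - 3.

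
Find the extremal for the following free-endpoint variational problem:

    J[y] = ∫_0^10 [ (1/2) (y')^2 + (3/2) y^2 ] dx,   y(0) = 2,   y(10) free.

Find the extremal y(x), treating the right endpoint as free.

The Lagrangian L = (1/2) (y')^2 + (3/2) y^2 gives
    ∂L/∂y = 3 y,   ∂L/∂y' = y'.
Euler-Lagrange: y'' − 3 y = 0.
With k = sqrt(3), the general solution is
    y(x) = A cosh(sqrt(3) x) + B sinh(sqrt(3) x).
Fixed left endpoint y(0) = 2 ⇒ A = 2.
The right endpoint x = 10 is free, so the natural (transversality) condition is ∂L/∂y' |_{x=10} = 0, i.e. y'(10) = 0.
Compute y'(x) = A k sinh(k x) + B k cosh(k x), so
    y'(10) = A k sinh(k·10) + B k cosh(k·10) = 0
    ⇒ B = −A tanh(k·10) = − 2 tanh(sqrt(3)·10).
Therefore the extremal is
    y(x) = 2 cosh(sqrt(3) x) − 2 tanh(sqrt(3)·10) sinh(sqrt(3) x).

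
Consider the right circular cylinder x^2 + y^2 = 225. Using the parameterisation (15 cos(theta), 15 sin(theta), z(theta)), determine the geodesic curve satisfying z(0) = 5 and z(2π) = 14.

Parameterise the cylinder of radius R = 15 as
    r(θ) = (15 cos θ, 15 sin θ, z(θ)).
The arc-length element is
    ds = sqrt(225 + (dz/dθ)^2) dθ,
so the Lagrangian is L = sqrt(225 + z'^2).
L depends on z' only, not on z or θ, so ∂L/∂z = 0 and
    ∂L/∂z' = z' / sqrt(225 + z'^2).
The Euler-Lagrange equation gives
    d/dθ( z' / sqrt(225 + z'^2) ) = 0,
so z' is constant. Integrating once:
    z(θ) = a θ + b,
a helix on the cylinder (a straight line when the cylinder is unrolled). The constants a, b are determined by the endpoint conditions.
With endpoint conditions z(0) = 5 and z(2π) = 14: from z(0) = b we get b = 5, and a·2π + 5 = 14 gives a = 9/(2π), so
    z(θ) = (9/(2π)) θ + 5.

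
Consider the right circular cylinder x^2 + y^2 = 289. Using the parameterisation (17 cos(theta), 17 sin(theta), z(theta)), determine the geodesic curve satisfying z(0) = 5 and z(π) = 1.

Parameterise the cylinder of radius R = 17 as
    r(θ) = (17 cos θ, 17 sin θ, z(θ)).
The arc-length element is
    ds = sqrt(289 + (dz/dθ)^2) dθ,
so the Lagrangian is L = sqrt(289 + z'^2).
L depends on z' only, not on z or θ, so ∂L/∂z = 0 and
    ∂L/∂z' = z' / sqrt(289 + z'^2).
The Euler-Lagrange equation gives
    d/dθ( z' / sqrt(289 + z'^2) ) = 0,
so z' is constant. Integrating once:
    z(θ) = a θ + b,
a helix on the cylinder (a straight line when the cylinder is unrolled). The constants a, b are determined by the endpoint conditions.
With endpoint conditions z(0) = 5 and z(π) = 1: from z(0) = b we get b = 5, and a·π + 5 = 1 gives a = -4/π, so
    z(θ) = (-4/π) θ + 5.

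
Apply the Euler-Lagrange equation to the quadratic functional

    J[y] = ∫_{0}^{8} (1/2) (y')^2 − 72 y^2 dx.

The Lagrangian is L = (1/2) (y')^2 − 72 y^2.
Compute ∂L/∂y = -144y, ∂L/∂y' = y'.
The Euler-Lagrange equation d/dx(∂L/∂y') − ∂L/∂y = 0 reduces to
    y'' + 144 y = 0.
Its general solution is
    y(x) = A sin(12x) + B cos(12x),
with A, B fixed by the endpoint conditions.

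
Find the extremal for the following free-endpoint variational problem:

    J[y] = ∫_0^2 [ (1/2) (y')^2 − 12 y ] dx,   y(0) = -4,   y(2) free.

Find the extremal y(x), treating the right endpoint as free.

The Lagrangian L = (1/2) (y')^2 − 12 y gives
    ∂L/∂y = −12,   ∂L/∂y' = y'.
Euler-Lagrange: d/dx(y') − (−12) = 0, i.e. y'' + 12 = 0, so
    y(x) = −(12/2) x^2 + C1 x + C2.
Fixed left endpoint y(0) = -4 ⇒ C2 = -4.
The right endpoint x = 2 is free, so the natural (transversality) condition is ∂L/∂y' |_{x=2} = 0, i.e. y'(2) = 0.
Compute y'(x) = −12 x + C1, so y'(2) = −24 + C1 = 0 ⇒ C1 = 24.
Therefore the extremal is
    y(x) = −6 x^2 + 24 x − 4.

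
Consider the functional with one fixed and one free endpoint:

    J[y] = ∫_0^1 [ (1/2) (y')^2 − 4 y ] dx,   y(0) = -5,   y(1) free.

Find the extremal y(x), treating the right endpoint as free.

The Lagrangian L = (1/2) (y')^2 − 4 y gives
    ∂L/∂y = −4,   ∂L/∂y' = y'.
Euler-Lagrange: d/dx(y') − (−4) = 0, i.e. y'' + 4 = 0, so
    y(x) = −(4/2) x^2 + C1 x + C2.
Fixed left endpoint y(0) = -5 ⇒ C2 = -5.
The right endpoint x = 1 is free, so the natural (transversality) condition is ∂L/∂y' |_{x=1} = 0, i.e. y'(1) = 0.
Compute y'(x) = −4 x + C1, so y'(1) = −4 + C1 = 0 ⇒ C1 = 4.
Therefore the extremal is
    y(x) = −2 x^2 + 4 x − 5.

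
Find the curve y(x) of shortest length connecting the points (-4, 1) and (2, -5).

Arc-length functional: J[y] = ∫ sqrt(1 + (y')^2) dx.
Lagrangian L = sqrt(1 + (y')^2) has no explicit y dependence, so ∂L/∂y = 0 and the Euler-Lagrange equation gives
    d/dx( y' / sqrt(1 + (y')^2) ) = 0  ⇒  y' / sqrt(1 + (y')^2) = const.
Hence y' is constant, so y(x) is affine.
Fitting the endpoints (-4, 1) and (2, -5):
    slope m = ((-5) − 1) / (2 − (-4)) = -1,
    intercept c = 1 − m·(-4) = -3.
Extremal: y(x) = -x - 3.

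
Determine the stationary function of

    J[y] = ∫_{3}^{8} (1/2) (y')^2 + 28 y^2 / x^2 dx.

The Lagrangian is L = (1/2) (y')^2 + 28 y^2 / x^2.
Compute ∂L/∂y = 56y/x^2, ∂L/∂y' = y'.
The Euler-Lagrange equation d/dx(∂L/∂y') − ∂L/∂y = 0 reduces to
    y'' − 56/x^2 · y = 0  (x > 0).
Its general solution is
    y(x) = A x^8 + B x^(-7),
with A, B fixed by the endpoint conditions.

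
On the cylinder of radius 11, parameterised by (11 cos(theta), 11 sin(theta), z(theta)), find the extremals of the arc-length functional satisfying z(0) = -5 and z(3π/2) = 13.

Parameterise the cylinder of radius R = 11 as
    r(θ) = (11 cos θ, 11 sin θ, z(θ)).
The arc-length element is
    ds = sqrt(121 + (dz/dθ)^2) dθ,
so the Lagrangian is L = sqrt(121 + z'^2).
L depends on z' only, not on z or θ, so ∂L/∂z = 0 and
    ∂L/∂z' = z' / sqrt(121 + z'^2).
The Euler-Lagrange equation gives
    d/dθ( z' / sqrt(121 + z'^2) ) = 0,
so z' is constant. Integrating once:
    z(θ) = a θ + b,
a helix on the cylinder (a straight line when the cylinder is unrolled). The constants a, b are determined by the endpoint conditions.
With endpoint conditions z(0) = -5 and z(3π/2) = 13: from z(0) = b we get b = -5, and a·3π/2 + -5 = 13 gives a = 12/π, so
    z(θ) = (12/π) θ − 5.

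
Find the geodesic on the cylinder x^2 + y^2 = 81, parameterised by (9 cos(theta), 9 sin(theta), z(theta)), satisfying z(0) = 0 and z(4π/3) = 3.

Parameterise the cylinder of radius R = 9 as
    r(θ) = (9 cos θ, 9 sin θ, z(θ)).
The arc-length element is
    ds = sqrt(81 + (dz/dθ)^2) dθ,
so the Lagrangian is L = sqrt(81 + z'^2).
L depends on z' only, not on z or θ, so ∂L/∂z = 0 and
    ∂L/∂z' = z' / sqrt(81 + z'^2).
The Euler-Lagrange equation gives
    d/dθ( z' / sqrt(81 + z'^2) ) = 0,
so z' is constant. Integrating once:
    z(θ) = a θ + b,
a helix on the cylinder (a straight line when the cylinder is unrolled). The constants a, b are determined by the endpoint conditions.
With endpoint conditions z(0) = 0 and z(4π/3) = 3: from z(0) = b we get b = 0, and a·4π/3 + 0 = 3 gives a = 9/(4π), so
    z(θ) = (9/(4π)) θ.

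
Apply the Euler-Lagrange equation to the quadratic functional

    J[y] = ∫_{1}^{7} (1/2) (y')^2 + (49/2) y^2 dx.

The Lagrangian is L = (1/2) (y')^2 + (49/2) y^2.
Compute ∂L/∂y = 49y, ∂L/∂y' = y'.
The Euler-Lagrange equation d/dx(∂L/∂y') − ∂L/∂y = 0 reduces to
    y'' − 49 y = 0.
Its general solution is
    y(x) = A e^(7x) + B e^(−7x),
with A, B fixed by the endpoint conditions.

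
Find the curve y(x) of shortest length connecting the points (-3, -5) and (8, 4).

Arc-length functional: J[y] = ∫ sqrt(1 + (y')^2) dx.
Lagrangian L = sqrt(1 + (y')^2) has no explicit y dependence, so ∂L/∂y = 0 and the Euler-Lagrange equation gives
    d/dx( y' / sqrt(1 + (y')^2) ) = 0  ⇒  y' / sqrt(1 + (y')^2) = const.
Hence y' is constant, so y(x) is affine.
Fitting the endpoints (-3, -5) and (8, 4):
    slope m = (4 − (-5)) / (8 − (-3)) = 9/11,
    intercept c = (-5) − m·(-3) = -28/11.
Extremal: y(x) = (9/11) x - 28/11.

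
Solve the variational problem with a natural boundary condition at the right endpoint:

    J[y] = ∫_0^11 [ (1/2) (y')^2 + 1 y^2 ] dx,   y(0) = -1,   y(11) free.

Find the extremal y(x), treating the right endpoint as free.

The Lagrangian L = (1/2) (y')^2 + 1 y^2 gives
    ∂L/∂y = 2 y,   ∂L/∂y' = y'.
Euler-Lagrange: y'' − 2 y = 0.
With k = sqrt(2), the general solution is
    y(x) = A cosh(sqrt(2) x) + B sinh(sqrt(2) x).
Fixed left endpoint y(0) = -1 ⇒ A = -1.
The right endpoint x = 11 is free, so the natural (transversality) condition is ∂L/∂y' |_{x=11} = 0, i.e. y'(11) = 0.
Compute y'(x) = A k sinh(k x) + B k cosh(k x), so
    y'(11) = A k sinh(k·11) + B k cosh(k·11) = 0
    ⇒ B = −A tanh(k·11) = tanh(sqrt(2)·11).
Therefore the extremal is
    y(x) = −cosh(sqrt(2) x) + tanh(sqrt(2)·11) sinh(sqrt(2) x).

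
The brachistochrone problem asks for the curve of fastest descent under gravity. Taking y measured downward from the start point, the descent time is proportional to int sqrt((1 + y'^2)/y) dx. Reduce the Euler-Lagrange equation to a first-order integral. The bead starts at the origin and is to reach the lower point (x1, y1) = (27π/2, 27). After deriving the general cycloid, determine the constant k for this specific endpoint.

The Lagrangian L = sqrt((1 + y'^2) / y) has no explicit x dependence, so the Beltrami identity applies:
    L − y' ∂L/∂y' = C.
Compute ∂L/∂y' = y' / sqrt(y (1 + y'^2)).
Substitute:
    sqrt((1 + y'^2)/y) − y'·y' / sqrt(y (1 + y'^2))
    = (1 + y'^2) / sqrt(y (1 + y'^2)) − y'^2 / sqrt(y (1 + y'^2))
    = 1 / sqrt(y (1 + y'^2)) = C.
Squaring and rearranging gives the first integral
    y (1 + y'^2) = 1/C^2 =: k   (constant).
Solving this first-order ODE by the substitution
    y = (k/2)(1 − cos θ)
yields the cycloid parameterisation
    x(θ) = (k/2)(θ − sin θ),   y(θ) = (k/2)(1 − cos θ).
The constant k is fixed by the endpoint condition.
Now fit the given lower endpoint (x1, y1) = (27π/2, 27). At the bottom of the first arch (θ = π), the parametric equations give
    y(π) = (k/2)(1 − cos π) = k,
    x(π) = (k/2)(π − sin π) = kπ/2.
Matching y(π) = 27 gives k = 27, consistent with x(π) = 27π/2. Therefore the specific cycloid is
    x(θ) = (27/2)(θ − sin θ),   y(θ) = (27/2)(1 − cos θ).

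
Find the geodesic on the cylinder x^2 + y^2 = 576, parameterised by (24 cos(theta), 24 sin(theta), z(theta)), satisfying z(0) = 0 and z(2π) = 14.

Parameterise the cylinder of radius R = 24 as
    r(θ) = (24 cos θ, 24 sin θ, z(θ)).
The arc-length element is
    ds = sqrt(576 + (dz/dθ)^2) dθ,
so the Lagrangian is L = sqrt(576 + z'^2).
L depends on z' only, not on z or θ, so ∂L/∂z = 0 and
    ∂L/∂z' = z' / sqrt(576 + z'^2).
The Euler-Lagrange equation gives
    d/dθ( z' / sqrt(576 + z'^2) ) = 0,
so z' is constant. Integrating once:
    z(θ) = a θ + b,
a helix on the cylinder (a straight line when the cylinder is unrolled). The constants a, b are determined by the endpoint conditions.
With endpoint conditions z(0) = 0 and z(2π) = 14: from z(0) = b we get b = 0, and a·2π + 0 = 14 gives a = 7/π, so
    z(θ) = (7/π) θ.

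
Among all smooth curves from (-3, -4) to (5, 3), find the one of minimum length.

Arc-length functional: J[y] = ∫ sqrt(1 + (y')^2) dx.
Lagrangian L = sqrt(1 + (y')^2) has no explicit y dependence, so ∂L/∂y = 0 and the Euler-Lagrange equation gives
    d/dx( y' / sqrt(1 + (y')^2) ) = 0  ⇒  y' / sqrt(1 + (y')^2) = const.
Hence y' is constant, so y(x) is affine.
Fitting the endpoints (-3, -4) and (5, 3):
    slope m = (3 − (-4)) / (5 − (-3)) = 7/8,
    intercept c = (-4) − m·(-3) = -11/8.
Extremal: y(x) = (7/8) x - 11/8.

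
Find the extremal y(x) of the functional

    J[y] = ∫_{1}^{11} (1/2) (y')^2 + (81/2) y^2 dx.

The Lagrangian is L = (1/2) (y')^2 + (81/2) y^2.
Compute ∂L/∂y = 81y, ∂L/∂y' = y'.
The Euler-Lagrange equation d/dx(∂L/∂y') − ∂L/∂y = 0 reduces to
    y'' − 81 y = 0.
Its general solution is
    y(x) = A e^(9x) + B e^(−9x),
with A, B fixed by the endpoint conditions.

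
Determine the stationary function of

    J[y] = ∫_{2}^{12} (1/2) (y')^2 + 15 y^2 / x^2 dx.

The Lagrangian is L = (1/2) (y')^2 + 15 y^2 / x^2.
Compute ∂L/∂y = 30y/x^2, ∂L/∂y' = y'.
The Euler-Lagrange equation d/dx(∂L/∂y') − ∂L/∂y = 0 reduces to
    y'' − 30/x^2 · y = 0  (x > 0).
Its general solution is
    y(x) = A x^6 + B x^(-5),
with A, B fixed by the endpoint conditions.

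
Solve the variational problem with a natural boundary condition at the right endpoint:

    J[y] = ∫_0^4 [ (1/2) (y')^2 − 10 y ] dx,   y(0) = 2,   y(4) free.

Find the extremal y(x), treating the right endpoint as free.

The Lagrangian L = (1/2) (y')^2 − 10 y gives
    ∂L/∂y = −10,   ∂L/∂y' = y'.
Euler-Lagrange: d/dx(y') − (−10) = 0, i.e. y'' + 10 = 0, so
    y(x) = −(10/2) x^2 + C1 x + C2.
Fixed left endpoint y(0) = 2 ⇒ C2 = 2.
The right endpoint x = 4 is free, so the natural (transversality) condition is ∂L/∂y' |_{x=4} = 0, i.e. y'(4) = 0.
Compute y'(x) = −10 x + C1, so y'(4) = −40 + C1 = 0 ⇒ C1 = 40.
Therefore the extremal is
    y(x) = −5 x^2 + 40 x + 2.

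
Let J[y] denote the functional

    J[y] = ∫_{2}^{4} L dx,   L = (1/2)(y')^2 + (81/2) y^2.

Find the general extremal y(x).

The Lagrangian is L = (1/2)(y')^2 + (81/2) y^2.
∂L/∂y = 81y.
∂L/∂y' = y'.
The Euler-Lagrange equation d/dx(∂L/∂y') − ∂L/∂y = 0 becomes:
    y'' - 81 y = 0
General solution: y(x) = A e^(9x) + B e^(-9x), where A and B are arbitrary constants fixed by the endpoint conditions.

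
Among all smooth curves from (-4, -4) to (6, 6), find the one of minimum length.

Arc-length functional: J[y] = ∫ sqrt(1 + (y')^2) dx.
Lagrangian L = sqrt(1 + (y')^2) has no explicit y dependence, so ∂L/∂y = 0 and the Euler-Lagrange equation gives
    d/dx( y' / sqrt(1 + (y')^2) ) = 0  ⇒  y' / sqrt(1 + (y')^2) = const.
Hence y' is constant, so y(x) is affine.
Fitting the endpoints (-4, -4) and (6, 6):
    slope m = (6 − (-4)) / (6 − (-4)) = 1,
    intercept c = (-4) − m·(-4) = 0.
Extremal: y(x) = x.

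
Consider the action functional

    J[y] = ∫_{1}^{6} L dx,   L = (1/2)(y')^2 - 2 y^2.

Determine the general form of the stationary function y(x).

The Lagrangian is L = (1/2)(y')^2 - 2 y^2.
∂L/∂y = -4y.
∂L/∂y' = y'.
The Euler-Lagrange equation d/dx(∂L/∂y') − ∂L/∂y = 0 becomes:
    y'' + 4 y = 0
General solution: y(x) = A sin(2x) + B cos(2x), where A and B are arbitrary constants fixed by the endpoint conditions.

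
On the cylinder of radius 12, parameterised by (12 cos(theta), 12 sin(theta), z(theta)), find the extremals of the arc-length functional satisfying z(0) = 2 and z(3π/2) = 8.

Parameterise the cylinder of radius R = 12 as
    r(θ) = (12 cos θ, 12 sin θ, z(θ)).
The arc-length element is
    ds = sqrt(144 + (dz/dθ)^2) dθ,
so the Lagrangian is L = sqrt(144 + z'^2).
L depends on z' only, not on z or θ, so ∂L/∂z = 0 and
    ∂L/∂z' = z' / sqrt(144 + z'^2).
The Euler-Lagrange equation gives
    d/dθ( z' / sqrt(144 + z'^2) ) = 0,
so z' is constant. Integrating once:
    z(θ) = a θ + b,
a helix on the cylinder (a straight line when the cylinder is unrolled). The constants a, b are determined by the endpoint conditions.
With endpoint conditions z(0) = 2 and z(3π/2) = 8: from z(0) = b we get b = 2, and a·3π/2 + 2 = 8 gives a = 4/π, so
    z(θ) = (4/π) θ + 2.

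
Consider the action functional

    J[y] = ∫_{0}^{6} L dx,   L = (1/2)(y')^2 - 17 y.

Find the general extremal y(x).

The Lagrangian is L = (1/2)(y')^2 - 17 y.
∂L/∂y = -17.
∂L/∂y' = y'.
The Euler-Lagrange equation d/dx(∂L/∂y') − ∂L/∂y = 0 becomes:
    y'' + 17 = 0
General solution: y(x) = -(17/2) x^2 + A x + B, where A and B are arbitrary constants fixed by the endpoint conditions.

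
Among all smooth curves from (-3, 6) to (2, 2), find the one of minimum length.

Arc-length functional: J[y] = ∫ sqrt(1 + (y')^2) dx.
Lagrangian L = sqrt(1 + (y')^2) has no explicit y dependence, so ∂L/∂y = 0 and the Euler-Lagrange equation gives
    d/dx( y' / sqrt(1 + (y')^2) ) = 0  ⇒  y' / sqrt(1 + (y')^2) = const.
Hence y' is constant, so y(x) is affine.
Fitting the endpoints (-3, 6) and (2, 2):
    slope m = (2 − 6) / (2 − (-3)) = -4/5,
    intercept c = 6 − m·(-3) = 18/5.
Extremal: y(x) = (-4/5) x + 18/5.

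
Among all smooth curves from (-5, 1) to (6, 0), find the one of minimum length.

Arc-length functional: J[y] = ∫ sqrt(1 + (y')^2) dx.
Lagrangian L = sqrt(1 + (y')^2) has no explicit y dependence, so ∂L/∂y = 0 and the Euler-Lagrange equation gives
    d/dx( y' / sqrt(1 + (y')^2) ) = 0  ⇒  y' / sqrt(1 + (y')^2) = const.
Hence y' is constant, so y(x) is affine.
Fitting the endpoints (-5, 1) and (6, 0):
    slope m = (0 − 1) / (6 − (-5)) = -1/11,
    intercept c = 1 − m·(-5) = 6/11.
Extremal: y(x) = (-1/11) x + 6/11.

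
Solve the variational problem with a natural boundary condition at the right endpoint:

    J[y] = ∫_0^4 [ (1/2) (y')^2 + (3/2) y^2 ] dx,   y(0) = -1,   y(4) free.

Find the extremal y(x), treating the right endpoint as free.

The Lagrangian L = (1/2) (y')^2 + (3/2) y^2 gives
    ∂L/∂y = 3 y,   ∂L/∂y' = y'.
Euler-Lagrange: y'' − 3 y = 0.
With k = sqrt(3), the general solution is
    y(x) = A cosh(sqrt(3) x) + B sinh(sqrt(3) x).
Fixed left endpoint y(0) = -1 ⇒ A = -1.
The right endpoint x = 4 is free, so the natural (transversality) condition is ∂L/∂y' |_{x=4} = 0, i.e. y'(4) = 0.
Compute y'(x) = A k sinh(k x) + B k cosh(k x), so
    y'(4) = A k sinh(k·4) + B k cosh(k·4) = 0
    ⇒ B = −A tanh(k·4) = tanh(sqrt(3)·4).
Therefore the extremal is
    y(x) = −cosh(sqrt(3) x) + tanh(sqrt(3)·4) sinh(sqrt(3) x).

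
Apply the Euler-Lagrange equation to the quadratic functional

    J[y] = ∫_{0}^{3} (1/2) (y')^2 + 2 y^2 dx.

The Lagrangian is L = (1/2) (y')^2 + 2 y^2.
Compute ∂L/∂y = 4y, ∂L/∂y' = y'.
The Euler-Lagrange equation d/dx(∂L/∂y') − ∂L/∂y = 0 reduces to
    y'' − 4 y = 0.
Its general solution is
    y(x) = A e^(2x) + B e^(−2x),
with A, B fixed by the endpoint conditions.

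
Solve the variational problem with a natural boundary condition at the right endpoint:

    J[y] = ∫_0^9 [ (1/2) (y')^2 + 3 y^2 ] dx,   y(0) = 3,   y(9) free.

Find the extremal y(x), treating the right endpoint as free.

The Lagrangian L = (1/2) (y')^2 + 3 y^2 gives
    ∂L/∂y = 6 y,   ∂L/∂y' = y'.
Euler-Lagrange: y'' − 6 y = 0.
With k = sqrt(6), the general solution is
    y(x) = A cosh(sqrt(6) x) + B sinh(sqrt(6) x).
Fixed left endpoint y(0) = 3 ⇒ A = 3.
The right endpoint x = 9 is free, so the natural (transversality) condition is ∂L/∂y' |_{x=9} = 0, i.e. y'(9) = 0.
Compute y'(x) = A k sinh(k x) + B k cosh(k x), so
    y'(9) = A k sinh(k·9) + B k cosh(k·9) = 0
    ⇒ B = −A tanh(k·9) = − 3 tanh(sqrt(6)·9).
Therefore the extremal is
    y(x) = 3 cosh(sqrt(6) x) − 3 tanh(sqrt(6)·9) sinh(sqrt(6) x).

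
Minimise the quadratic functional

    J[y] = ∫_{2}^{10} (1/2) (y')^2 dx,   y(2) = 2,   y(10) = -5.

The Lagrangian is L = (1/2) (y')^2.
Compute ∂L/∂y = 0, ∂L/∂y' = y'.
The Euler-Lagrange equation d/dx(∂L/∂y') − ∂L/∂y = 0 reduces to
    y'' = 0.
Its general solution is
    y(x) = A x + B,
with A, B fixed by the endpoint conditions.
Applying the endpoint conditions y(2) = 2 and y(10) = -5: solve A·2 + B = 2 and A·10 + B = -5. Subtracting gives A(10 − 2) = -5 − 2, so A = -7/8, and B = 2 − A·2 = 15/4. Therefore
    y(x) = (-7/8) x + 15/4.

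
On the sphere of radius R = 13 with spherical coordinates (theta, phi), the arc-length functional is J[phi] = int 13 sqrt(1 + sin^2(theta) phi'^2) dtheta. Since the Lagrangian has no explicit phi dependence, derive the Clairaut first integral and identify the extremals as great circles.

On the sphere of radius R = 13 with spherical coordinates (θ, φ), the induced metric is
    ds^2 = 169(dθ^2 + sin^2(θ) dφ^2).
Parameterise by θ; the arc-length functional is
    J[φ] = ∫ 13 sqrt(1 + sin^2(θ) (dφ/dθ)^2) dθ,
so L = 13 sqrt(1 + sin^2(θ) φ'^2). Compute
    ∂L/∂φ = 0  (L has no explicit φ dependence),
    ∂L/∂φ' = 13 sin^2(θ) φ' / sqrt(1 + sin^2(θ) φ'^2).
Since ∂L/∂φ = 0, the Euler-Lagrange equation
    d/dθ(∂L/∂φ') − ∂L/∂φ = 0
reduces to d/dθ(∂L/∂φ') = 0, i.e. the momentum conjugate to φ is conserved:
    13 sin^2(θ) φ' / sqrt(1 + sin^2(θ) φ'^2) = C.
The overall factor of 13 is constant, so dividing through gives Clairaut's relation sin^2(θ) φ' / sqrt(1 + sin^2(θ) φ'^2) = C' (with C' = C/13). Solving for φ' and integrating gives the great-circle family
    cot(θ) = A cos(φ − φ_0),
i.e. the intersection of the sphere with a plane through the origin. The two constants A and φ_0 (equivalently C and one phase) are fixed by the two endpoint conditions.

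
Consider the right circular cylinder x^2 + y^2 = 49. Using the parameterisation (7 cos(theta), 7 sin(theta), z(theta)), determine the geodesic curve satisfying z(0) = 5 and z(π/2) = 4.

Parameterise the cylinder of radius R = 7 as
    r(θ) = (7 cos θ, 7 sin θ, z(θ)).
The arc-length element is
    ds = sqrt(49 + (dz/dθ)^2) dθ,
so the Lagrangian is L = sqrt(49 + z'^2).
L depends on z' only, not on z or θ, so ∂L/∂z = 0 and
    ∂L/∂z' = z' / sqrt(49 + z'^2).
The Euler-Lagrange equation gives
    d/dθ( z' / sqrt(49 + z'^2) ) = 0,
so z' is constant. Integrating once:
    z(θ) = a θ + b,
a helix on the cylinder (a straight line when the cylinder is unrolled). The constants a, b are determined by the endpoint conditions.
With endpoint conditions z(0) = 5 and z(π/2) = 4: from z(0) = b we get b = 5, and a·π/2 + 5 = 4 gives a = -2/π, so
    z(θ) = (-2/π) θ + 5.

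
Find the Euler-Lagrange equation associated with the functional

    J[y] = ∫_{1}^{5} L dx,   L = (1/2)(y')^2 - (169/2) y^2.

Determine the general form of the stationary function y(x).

The Lagrangian is L = (1/2)(y')^2 - (169/2) y^2.
∂L/∂y = -169y.
∂L/∂y' = y'.
The Euler-Lagrange equation d/dx(∂L/∂y') − ∂L/∂y = 0 becomes:
    y'' + 169 y = 0
General solution: y(x) = A sin(13x) + B cos(13x), where A and B are arbitrary constants fixed by the endpoint conditions.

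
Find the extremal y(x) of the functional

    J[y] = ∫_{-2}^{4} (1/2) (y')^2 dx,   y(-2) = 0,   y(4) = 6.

The Lagrangian is L = (1/2) (y')^2.
Compute ∂L/∂y = 0, ∂L/∂y' = y'.
The Euler-Lagrange equation d/dx(∂L/∂y') − ∂L/∂y = 0 reduces to
    y'' = 0.
Its general solution is
    y(x) = A x + B,
with A, B fixed by the endpoint conditions.
Applying the endpoint conditions y(-2) = 0 and y(4) = 6: solve A·-2 + B = 0 and A·4 + B = 6. Subtracting gives A(4 − -2) = 6 − 0, so A = 1, and B = 0 − A·-2 = 2. Therefore
    y(x) = x + 2.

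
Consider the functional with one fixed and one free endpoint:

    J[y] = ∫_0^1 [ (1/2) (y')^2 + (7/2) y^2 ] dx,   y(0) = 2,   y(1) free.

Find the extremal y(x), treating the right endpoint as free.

The Lagrangian L = (1/2) (y')^2 + (7/2) y^2 gives
    ∂L/∂y = 7 y,   ∂L/∂y' = y'.
Euler-Lagrange: y'' − 7 y = 0.
With k = sqrt(7), the general solution is
    y(x) = A cosh(sqrt(7) x) + B sinh(sqrt(7) x).
Fixed left endpoint y(0) = 2 ⇒ A = 2.
The right endpoint x = 1 is free, so the natural (transversality) condition is ∂L/∂y' |_{x=1} = 0, i.e. y'(1) = 0.
Compute y'(x) = A k sinh(k x) + B k cosh(k x), so
    y'(1) = A k sinh(k·1) + B k cosh(k·1) = 0
    ⇒ B = −A tanh(k·1) = − 2 tanh(sqrt(7)·1).
Therefore the extremal is
    y(x) = 2 cosh(sqrt(7) x) − 2 tanh(sqrt(7)·1) sinh(sqrt(7) x).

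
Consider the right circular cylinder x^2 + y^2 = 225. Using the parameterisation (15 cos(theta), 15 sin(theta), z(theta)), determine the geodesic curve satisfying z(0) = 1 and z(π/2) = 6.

Parameterise the cylinder of radius R = 15 as
    r(θ) = (15 cos θ, 15 sin θ, z(θ)).
The arc-length element is
    ds = sqrt(225 + (dz/dθ)^2) dθ,
so the Lagrangian is L = sqrt(225 + z'^2).
L depends on z' only, not on z or θ, so ∂L/∂z = 0 and
    ∂L/∂z' = z' / sqrt(225 + z'^2).
The Euler-Lagrange equation gives
    d/dθ( z' / sqrt(225 + z'^2) ) = 0,
so z' is constant. Integrating once:
    z(θ) = a θ + b,
a helix on the cylinder (a straight line when the cylinder is unrolled). The constants a, b are determined by the endpoint conditions.
With endpoint conditions z(0) = 1 and z(π/2) = 6: from z(0) = b we get b = 1, and a·π/2 + 1 = 6 gives a = 10/π, so
    z(θ) = (10/π) θ + 1.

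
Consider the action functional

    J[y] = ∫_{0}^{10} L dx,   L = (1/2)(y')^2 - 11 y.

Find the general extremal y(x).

The Lagrangian is L = (1/2)(y')^2 - 11 y.
∂L/∂y = -11.
∂L/∂y' = y'.
The Euler-Lagrange equation d/dx(∂L/∂y') − ∂L/∂y = 0 becomes:
    y'' + 11 = 0
General solution: y(x) = -(11/2) x^2 + A x + B, where A and B are arbitrary constants fixed by the endpoint conditions.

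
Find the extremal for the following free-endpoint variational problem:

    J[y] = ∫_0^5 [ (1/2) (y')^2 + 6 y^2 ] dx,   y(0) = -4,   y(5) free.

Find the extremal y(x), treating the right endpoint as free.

The Lagrangian L = (1/2) (y')^2 + 6 y^2 gives
    ∂L/∂y = 12 y,   ∂L/∂y' = y'.
Euler-Lagrange: y'' − 12 y = 0.
With k = sqrt(12), the general solution is
    y(x) = A cosh(sqrt(12) x) + B sinh(sqrt(12) x).
Fixed left endpoint y(0) = -4 ⇒ A = -4.
The right endpoint x = 5 is free, so the natural (transversality) condition is ∂L/∂y' |_{x=5} = 0, i.e. y'(5) = 0.
Compute y'(x) = A k sinh(k x) + B k cosh(k x), so
    y'(5) = A k sinh(k·5) + B k cosh(k·5) = 0
    ⇒ B = −A tanh(k·5) = 4 tanh(sqrt(12)·5).
Therefore the extremal is
    y(x) = −4 cosh(sqrt(12) x) + 4 tanh(sqrt(12)·5) sinh(sqrt(12) x).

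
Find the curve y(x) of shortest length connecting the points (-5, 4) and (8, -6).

Arc-length functional: J[y] = ∫ sqrt(1 + (y')^2) dx.
Lagrangian L = sqrt(1 + (y')^2) has no explicit y dependence, so ∂L/∂y = 0 and the Euler-Lagrange equation gives
    d/dx( y' / sqrt(1 + (y')^2) ) = 0  ⇒  y' / sqrt(1 + (y')^2) = const.
Hence y' is constant, so y(x) is affine.
Fitting the endpoints (-5, 4) and (8, -6):
    slope m = ((-6) − 4) / (8 − (-5)) = -10/13,
    intercept c = 4 − m·(-5) = 2/13.
Extremal: y(x) = (-10/13) x + 2/13.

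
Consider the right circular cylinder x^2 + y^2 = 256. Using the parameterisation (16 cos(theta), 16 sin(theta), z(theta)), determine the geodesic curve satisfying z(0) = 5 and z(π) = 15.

Parameterise the cylinder of radius R = 16 as
    r(θ) = (16 cos θ, 16 sin θ, z(θ)).
The arc-length element is
    ds = sqrt(256 + (dz/dθ)^2) dθ,
so the Lagrangian is L = sqrt(256 + z'^2).
L depends on z' only, not on z or θ, so ∂L/∂z = 0 and
    ∂L/∂z' = z' / sqrt(256 + z'^2).
The Euler-Lagrange equation gives
    d/dθ( z' / sqrt(256 + z'^2) ) = 0,
so z' is constant. Integrating once:
    z(θ) = a θ + b,
a helix on the cylinder (a straight line when the cylinder is unrolled). The constants a, b are determined by the endpoint conditions.
With endpoint conditions z(0) = 5 and z(π) = 15: from z(0) = b we get b = 5, and a·π + 5 = 15 gives a = 10/π, so
    z(θ) = (10/π) θ + 5.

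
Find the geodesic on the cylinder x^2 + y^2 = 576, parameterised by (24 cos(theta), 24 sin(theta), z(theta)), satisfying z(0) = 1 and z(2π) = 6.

Parameterise the cylinder of radius R = 24 as
    r(θ) = (24 cos θ, 24 sin θ, z(θ)).
The arc-length element is
    ds = sqrt(576 + (dz/dθ)^2) dθ,
so the Lagrangian is L = sqrt(576 + z'^2).
L depends on z' only, not on z or θ, so ∂L/∂z = 0 and
    ∂L/∂z' = z' / sqrt(576 + z'^2).
The Euler-Lagrange equation gives
    d/dθ( z' / sqrt(576 + z'^2) ) = 0,
so z' is constant. Integrating once:
    z(θ) = a θ + b,
a helix on the cylinder (a straight line when the cylinder is unrolled). The constants a, b are determined by the endpoint conditions.
With endpoint conditions z(0) = 1 and z(2π) = 6: from z(0) = b we get b = 1, and a·2π + 1 = 6 gives a = 5/(2π), so
    z(θ) = (5/(2π)) θ + 1.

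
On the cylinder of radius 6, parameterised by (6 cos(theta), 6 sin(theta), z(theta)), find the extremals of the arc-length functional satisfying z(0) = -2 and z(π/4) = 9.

Parameterise the cylinder of radius R = 6 as
    r(θ) = (6 cos θ, 6 sin θ, z(θ)).
The arc-length element is
    ds = sqrt(36 + (dz/dθ)^2) dθ,
so the Lagrangian is L = sqrt(36 + z'^2).
L depends on z' only, not on z or θ, so ∂L/∂z = 0 and
    ∂L/∂z' = z' / sqrt(36 + z'^2).
The Euler-Lagrange equation gives
    d/dθ( z' / sqrt(36 + z'^2) ) = 0,
so z' is constant. Integrating once:
    z(θ) = a θ + b,
a helix on the cylinder (a straight line when the cylinder is unrolled). The constants a, b are determined by the endpoint conditions.
With endpoint conditions z(0) = -2 and z(π/4) = 9: from z(0) = b we get b = -2, and a·π/4 + -2 = 9 gives a = 44/π, so
    z(θ) = (44/π) θ − 2.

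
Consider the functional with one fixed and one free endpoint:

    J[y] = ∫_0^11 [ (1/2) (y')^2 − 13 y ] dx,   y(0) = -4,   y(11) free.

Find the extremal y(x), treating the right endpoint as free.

The Lagrangian L = (1/2) (y')^2 − 13 y gives
    ∂L/∂y = −13,   ∂L/∂y' = y'.
Euler-Lagrange: d/dx(y') − (−13) = 0, i.e. y'' + 13 = 0, so
    y(x) = −(13/2) x^2 + C1 x + C2.
Fixed left endpoint y(0) = -4 ⇒ C2 = -4.
The right endpoint x = 11 is free, so the natural (transversality) condition is ∂L/∂y' |_{x=11} = 0, i.e. y'(11) = 0.
Compute y'(x) = −13 x + C1, so y'(11) = −143 + C1 = 0 ⇒ C1 = 143.
Therefore the extremal is
    y(x) = −(13/2) x^2 + 143 x − 4.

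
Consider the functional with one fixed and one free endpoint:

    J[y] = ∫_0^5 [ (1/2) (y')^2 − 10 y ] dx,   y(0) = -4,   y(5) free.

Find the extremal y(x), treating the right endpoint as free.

The Lagrangian L = (1/2) (y')^2 − 10 y gives
    ∂L/∂y = −10,   ∂L/∂y' = y'.
Euler-Lagrange: d/dx(y') − (−10) = 0, i.e. y'' + 10 = 0, so
    y(x) = −(10/2) x^2 + C1 x + C2.
Fixed left endpoint y(0) = -4 ⇒ C2 = -4.
The right endpoint x = 5 is free, so the natural (transversality) condition is ∂L/∂y' |_{x=5} = 0, i.e. y'(5) = 0.
Compute y'(x) = −10 x + C1, so y'(5) = −50 + C1 = 0 ⇒ C1 = 50.
Therefore the extremal is
    y(x) = −5 x^2 + 50 x − 4.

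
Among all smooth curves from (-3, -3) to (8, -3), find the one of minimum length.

Arc-length functional: J[y] = ∫ sqrt(1 + (y')^2) dx.
Lagrangian L = sqrt(1 + (y')^2) has no explicit y dependence, so ∂L/∂y = 0 and the Euler-Lagrange equation gives
    d/dx( y' / sqrt(1 + (y')^2) ) = 0  ⇒  y' / sqrt(1 + (y')^2) = const.
Hence y' is constant, so y(x) is affine.
Fitting the endpoints (-3, -3) and (8, -3):
    slope m = ((-3) − (-3)) / (8 − (-3)) = 0,
    intercept c = (-3) − m·(-3) = -3.
Extremal: y(x) = -3.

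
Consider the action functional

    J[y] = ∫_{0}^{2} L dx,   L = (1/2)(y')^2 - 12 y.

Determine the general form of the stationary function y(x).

The Lagrangian is L = (1/2)(y')^2 - 12 y.
∂L/∂y = -12.
∂L/∂y' = y'.
The Euler-Lagrange equation d/dx(∂L/∂y') − ∂L/∂y = 0 becomes:
    y'' + 12 = 0
General solution: y(x) = -6 x^2 + A x + B, where A and B are arbitrary constants fixed by the endpoint conditions.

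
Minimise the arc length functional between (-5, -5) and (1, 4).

Arc-length functional: J[y] = ∫ sqrt(1 + (y')^2) dx.
Lagrangian L = sqrt(1 + (y')^2) has no explicit y dependence, so ∂L/∂y = 0 and the Euler-Lagrange equation gives
    d/dx( y' / sqrt(1 + (y')^2) ) = 0  ⇒  y' / sqrt(1 + (y')^2) = const.
Hence y' is constant, so y(x) is affine.
Fitting the endpoints (-5, -5) and (1, 4):
    slope m = (4 − (-5)) / (1 − (-5)) = 3/2,
    intercept c = (-5) − m·(-5) = 5/2.
Extremal: y(x) = (3/2) x + 5/2.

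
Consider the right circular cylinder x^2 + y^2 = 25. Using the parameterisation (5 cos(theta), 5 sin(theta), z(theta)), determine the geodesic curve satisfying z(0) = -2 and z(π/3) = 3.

Parameterise the cylinder of radius R = 5 as
    r(θ) = (5 cos θ, 5 sin θ, z(θ)).
The arc-length element is
    ds = sqrt(25 + (dz/dθ)^2) dθ,
so the Lagrangian is L = sqrt(25 + z'^2).
L depends on z' only, not on z or θ, so ∂L/∂z = 0 and
    ∂L/∂z' = z' / sqrt(25 + z'^2).
The Euler-Lagrange equation gives
    d/dθ( z' / sqrt(25 + z'^2) ) = 0,
so z' is constant. Integrating once:
    z(θ) = a θ + b,
a helix on the cylinder (a straight line when the cylinder is unrolled). The constants a, b are determined by the endpoint conditions.
With endpoint conditions z(0) = -2 and z(π/3) = 3: from z(0) = b we get b = -2, and a·π/3 + -2 = 3 gives a = 15/π, so
    z(θ) = (15/π) θ − 2.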